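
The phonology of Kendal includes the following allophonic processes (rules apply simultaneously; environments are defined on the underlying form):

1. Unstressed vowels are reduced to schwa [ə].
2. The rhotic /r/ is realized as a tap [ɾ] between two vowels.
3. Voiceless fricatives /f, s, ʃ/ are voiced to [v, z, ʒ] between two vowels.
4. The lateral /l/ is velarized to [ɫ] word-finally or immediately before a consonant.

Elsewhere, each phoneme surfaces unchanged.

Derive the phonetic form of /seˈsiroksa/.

/s/ (word-initial): rule 3 targets it, but not between two vowels → unchanged [s].
/e/ — between /s/ and /s/, in an unstressed syllable — surfaces as [ə] (rule 1).
Rule 3 applies to /s/ (between /e/ and /i/: between two vowels) → [z].
/i/ — between /s/ and /r/; rule 1 does not apply here → [i].
/r/ — between /i/ and /o/, between two vowels — surfaces as [ɾ] (rule 2).
/o/ meets the environment for rule 1 (in an unstressed syllable) → [ə].
/k/ stays [k].
/s/ (between /k/ and /a/) fails the environment for rule 3, so it stays [s].
Rule 1 applies to /a/ (word-final: in an unstressed syllable) → [ə].

[səˈziɾəksə]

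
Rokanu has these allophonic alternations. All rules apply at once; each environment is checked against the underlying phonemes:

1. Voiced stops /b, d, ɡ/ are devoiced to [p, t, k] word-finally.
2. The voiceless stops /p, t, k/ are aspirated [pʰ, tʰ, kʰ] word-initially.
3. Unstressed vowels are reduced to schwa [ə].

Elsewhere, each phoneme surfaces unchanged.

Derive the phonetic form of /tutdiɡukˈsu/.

[tʰətdəɡəkˈsu]

/t/ — word-initial, word-initially — surfaces as [tʰ] (rule 2).
/u/ — between /t/ and /t/, in an unstressed syllable — surfaces as [ə] (rule 3).
/t/ (between /u/ and /d/) is in the target of rule 2 but the environment (word-initially) is not met → [t].
/d/ — between /t/ and /i/; rule 1 does not apply here → [d].
/i/ meets the environment for rule 3 (in an unstressed syllable) → [ə].
/ɡ/ (between /i/ and /u/) is in the target of rule 1 but the environment (word-finally) is not met → [ɡ].
Rule 3 applies to /u/ (between /ɡ/ and /k/: in an unstressed syllable) → [ə].
/k/ — between /u/ and /s/; rule 2 does not apply here → [k].
/s/ (between /k/ and /u/): no rule targets it → [s].
/u/ (word-final) is in the target of rule 3 but the environment (in an unstressed syllable) is not met → [u].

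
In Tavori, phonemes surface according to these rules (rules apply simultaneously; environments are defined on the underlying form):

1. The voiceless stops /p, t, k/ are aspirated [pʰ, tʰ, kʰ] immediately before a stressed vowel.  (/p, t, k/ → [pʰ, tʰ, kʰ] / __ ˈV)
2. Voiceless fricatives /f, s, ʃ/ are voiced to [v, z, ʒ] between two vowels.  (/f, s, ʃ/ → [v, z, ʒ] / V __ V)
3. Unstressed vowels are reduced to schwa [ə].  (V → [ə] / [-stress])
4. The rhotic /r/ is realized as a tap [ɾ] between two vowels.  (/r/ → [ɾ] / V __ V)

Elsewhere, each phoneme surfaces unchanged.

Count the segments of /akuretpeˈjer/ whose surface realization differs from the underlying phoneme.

5

Segments that undergo a rule: /a/ → [ə] (rule 3); /u/ → [ə] (rule 3); /r/ → [ɾ] (rule 4); /e/ → [ə] (rule 3); /e/ → [ə] (rule 3).
All other segments surface unchanged.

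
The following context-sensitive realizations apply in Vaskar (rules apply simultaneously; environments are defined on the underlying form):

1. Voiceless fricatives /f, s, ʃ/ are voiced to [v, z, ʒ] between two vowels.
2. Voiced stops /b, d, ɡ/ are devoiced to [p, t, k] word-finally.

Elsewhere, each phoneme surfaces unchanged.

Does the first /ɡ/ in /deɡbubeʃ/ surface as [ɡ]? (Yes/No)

Yes

/ɡ/ (between /e/ and /b/) is in the target of rule 2 but the environment (word-finally) is not met → [ɡ].
The actual realization is [ɡ], which matches [ɡ].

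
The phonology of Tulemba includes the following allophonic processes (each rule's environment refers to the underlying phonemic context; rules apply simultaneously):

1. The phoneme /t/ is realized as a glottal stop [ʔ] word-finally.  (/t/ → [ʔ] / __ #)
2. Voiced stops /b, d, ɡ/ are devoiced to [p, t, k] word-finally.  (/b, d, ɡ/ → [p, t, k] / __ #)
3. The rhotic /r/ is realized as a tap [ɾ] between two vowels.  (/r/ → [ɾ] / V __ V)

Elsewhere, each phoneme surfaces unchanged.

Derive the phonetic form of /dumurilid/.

[dumuɾilit]

/d/ (word-initial) fails the environment for rule 2, so it stays [d].
/u/ — not in any rule's target class → [u].
/m/ — not in any rule's target class → [m].
/u/ stays [u].
Rule 3 applies to /r/ (between /u/ and /i/: between two vowels) → [ɾ].
/i/ (between /r/ and /l/): no rule targets it → [i].
/l/ (between /i/ and /i/): no rule targets it → [l].
/i/ stays [i].
/d/ (word-final): word-finally, so rule 2 applies → [t].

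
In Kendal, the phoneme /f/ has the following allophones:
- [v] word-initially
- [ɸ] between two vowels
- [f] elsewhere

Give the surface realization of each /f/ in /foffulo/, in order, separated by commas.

Occurrence 1 (position 1): word-initially → [v].
Occurrence 2 (position 3): no conditioning environment matches → elsewhere allophone [f].
Occurrence 3 (position 4): no conditioning environment matches → elsewhere allophone [f].

[v], [f], [f]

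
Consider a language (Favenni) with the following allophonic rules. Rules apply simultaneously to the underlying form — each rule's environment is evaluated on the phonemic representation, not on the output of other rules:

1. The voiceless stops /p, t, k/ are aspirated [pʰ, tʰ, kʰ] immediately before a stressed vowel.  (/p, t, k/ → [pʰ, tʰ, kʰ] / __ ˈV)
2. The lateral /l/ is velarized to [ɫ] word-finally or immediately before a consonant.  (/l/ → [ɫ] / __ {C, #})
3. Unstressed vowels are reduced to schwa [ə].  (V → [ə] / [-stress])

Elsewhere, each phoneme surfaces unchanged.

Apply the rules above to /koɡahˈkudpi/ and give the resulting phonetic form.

/k/ — word-initial; rule 1 does not apply here → [k].
/o/ meets the environment for rule 3 (in an unstressed syllable) → [ə].
/ɡ/ stays [ɡ].
/a/ meets the environment for rule 3 (in an unstressed syllable) → [ə].
/h/ (between /a/ and /k/) is unaffected → [h].
Rule 1 applies to /k/ (between /h/ and /u/: immediately before a stressed vowel) → [kʰ].
/u/ (between /k/ and /d/) is in the target of rule 3 but the environment (in an unstressed syllable) is not met → [u].
/d/ (between /u/ and /p/) is unaffected → [d].
/p/ (between /d/ and /i/): rule 1 targets it, but not immediately before a stressed vowel → unchanged [p].
/i/ meets the environment for rule 3 (in an unstressed syllable) → [ə].

[kəɡəhˈkʰudpə]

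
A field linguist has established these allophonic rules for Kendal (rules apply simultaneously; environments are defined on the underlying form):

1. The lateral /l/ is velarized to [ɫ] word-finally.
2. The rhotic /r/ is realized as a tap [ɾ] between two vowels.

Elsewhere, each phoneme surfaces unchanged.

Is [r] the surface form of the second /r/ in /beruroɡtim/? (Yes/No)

/r/ (between /u/ and /o/) occurs between two vowels → [ɾ] by rule 2.
The actual realization is [ɾ], not [r].

No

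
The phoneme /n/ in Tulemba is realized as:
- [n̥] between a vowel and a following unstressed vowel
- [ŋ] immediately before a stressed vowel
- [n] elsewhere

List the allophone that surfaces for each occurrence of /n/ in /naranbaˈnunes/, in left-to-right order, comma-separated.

Occurrence 1 (position 1): no conditioning environment matches → elsewhere allophone [n].
Occurrence 2 (position 5): no conditioning environment matches → elsewhere allophone [n].
Occurrence 3 (position 8): immediately before a stressed vowel → [ŋ].
Occurrence 4 (position 10): between a vowel and a following unstressed vowel → [n̥].

[n], [n], [ŋ], [n̥]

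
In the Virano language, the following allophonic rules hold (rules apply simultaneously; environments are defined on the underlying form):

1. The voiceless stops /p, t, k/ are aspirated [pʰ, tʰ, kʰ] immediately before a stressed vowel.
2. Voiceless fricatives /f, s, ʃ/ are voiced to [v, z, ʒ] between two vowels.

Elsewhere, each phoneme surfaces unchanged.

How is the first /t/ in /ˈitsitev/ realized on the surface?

/t/ (between /i/ and /s/) fails the environment for rule 1, so it stays [t].

[t]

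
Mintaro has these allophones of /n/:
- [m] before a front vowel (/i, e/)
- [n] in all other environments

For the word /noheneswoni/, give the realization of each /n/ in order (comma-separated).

[n], [m], [m]

Occurrence 1 (position 1): no conditioning environment matches → elsewhere allophone [n].
Occurrence 2 (position 5): before a front vowel (/i, e/) → [m].
Occurrence 3 (position 10): before a front vowel (/i, e/) → [m].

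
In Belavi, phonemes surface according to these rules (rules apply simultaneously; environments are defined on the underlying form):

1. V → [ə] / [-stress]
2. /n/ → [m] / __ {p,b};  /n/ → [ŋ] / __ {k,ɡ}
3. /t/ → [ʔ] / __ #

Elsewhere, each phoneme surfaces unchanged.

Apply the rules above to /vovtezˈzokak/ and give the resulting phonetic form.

[vəvtəzˈzokək]

/o/ — between /v/ and /v/, in an unstressed syllable — surfaces as [ə] (rule 1).
/t/ (between /v/ and /e/): rule 3 targets it, but not word-finally → unchanged [t].
/e/ (between /t/ and /z/) occurs in an unstressed syllable → [ə] by rule 1.
/o/ (between /z/ and /k/): rule 1 targets it, but not in an unstressed syllable → unchanged [o].
/a/ meets the environment for rule 1 (in an unstressed syllable) → [ə].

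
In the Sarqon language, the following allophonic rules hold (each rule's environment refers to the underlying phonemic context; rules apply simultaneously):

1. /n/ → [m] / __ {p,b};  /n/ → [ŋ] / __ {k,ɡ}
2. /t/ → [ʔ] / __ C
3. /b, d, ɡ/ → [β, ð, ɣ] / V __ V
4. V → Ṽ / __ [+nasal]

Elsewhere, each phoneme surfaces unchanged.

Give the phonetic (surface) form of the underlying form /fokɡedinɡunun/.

[fokɡeðĩŋɡũnũn]

/f/ (word-initial) is unaffected → [f].
/o/ — between /f/ and /k/; rule 4 does not apply here → [o].
/k/ — not in any rule's target class → [k].
/ɡ/ (between /k/ and /e/): rule 3 targets it, but not between two vowels → unchanged [ɡ].
/e/ — between /ɡ/ and /d/; rule 4 does not apply here → [e].
/d/ (between /e/ and /i/): between two vowels, so rule 3 applies → [ð].
Rule 4 applies to /i/ (between /d/ and /n/: before a nasal consonant) → [ĩ].
/n/ (between /i/ and /ɡ/) occurs before a labial or velar stop → [ŋ] by rule 1.
/ɡ/ (between /n/ and /u/) is in the target of rule 3 but the environment (between two vowels) is not met → [ɡ].
/u/ — between /ɡ/ and /n/, before a nasal consonant — surfaces as [ũ] (rule 4).
/n/ (between /u/ and /u/) fails the environment for rule 1, so it stays [n].
/u/ meets the environment for rule 4 (before a nasal consonant) → [ũ].
/n/ (word-final) fails the environment for rule 1, so it stays [n].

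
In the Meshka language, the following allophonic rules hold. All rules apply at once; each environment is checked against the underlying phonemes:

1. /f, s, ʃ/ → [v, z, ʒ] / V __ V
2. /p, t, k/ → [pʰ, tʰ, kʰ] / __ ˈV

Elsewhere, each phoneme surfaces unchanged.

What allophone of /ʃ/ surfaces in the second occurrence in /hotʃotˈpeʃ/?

[ʃ]

/ʃ/ (word-final): rule 1 targets it, but not between two vowels → unchanged [ʃ].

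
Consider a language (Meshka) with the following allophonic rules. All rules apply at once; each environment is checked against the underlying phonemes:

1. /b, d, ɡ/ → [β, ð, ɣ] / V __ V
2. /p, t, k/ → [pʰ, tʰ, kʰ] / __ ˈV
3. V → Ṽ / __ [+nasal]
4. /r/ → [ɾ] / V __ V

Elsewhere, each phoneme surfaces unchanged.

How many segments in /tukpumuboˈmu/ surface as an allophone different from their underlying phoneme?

Segments that undergo a rule: /u/ → [ũ] (rule 3); /b/ → [β] (rule 1); /o/ → [õ] (rule 3).
All other segments surface unchanged.

3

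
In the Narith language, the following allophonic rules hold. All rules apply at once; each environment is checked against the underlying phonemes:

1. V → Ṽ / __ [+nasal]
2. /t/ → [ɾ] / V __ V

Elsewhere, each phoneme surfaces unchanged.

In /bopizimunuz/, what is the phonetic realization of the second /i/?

/i/ — between /z/ and /m/, before a nasal consonant — surfaces as [ĩ] (rule 1).

[ĩ]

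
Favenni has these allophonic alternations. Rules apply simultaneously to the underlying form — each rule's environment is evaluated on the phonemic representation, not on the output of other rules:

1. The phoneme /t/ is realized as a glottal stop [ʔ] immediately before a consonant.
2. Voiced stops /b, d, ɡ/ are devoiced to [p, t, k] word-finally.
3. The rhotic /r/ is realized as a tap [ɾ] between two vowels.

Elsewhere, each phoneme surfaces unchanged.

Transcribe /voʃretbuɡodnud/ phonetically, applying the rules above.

/r/ — between /ʃ/ and /e/; rule 3 does not apply here → [r].
/t/ (between /e/ and /b/): immediately before a consonant, so rule 1 applies → [ʔ].
/b/ (between /t/ and /u/) fails the environment for rule 2, so it stays [b].
/ɡ/ (between /u/ and /o/) fails the environment for rule 2, so it stays [ɡ].
/d/ (between /o/ and /n/) is in the target of rule 2 but the environment (word-finally) is not met → [d].
/d/ — word-final, word-finally — surfaces as [t] (rule 2).

[voʃreʔbuɡodnut]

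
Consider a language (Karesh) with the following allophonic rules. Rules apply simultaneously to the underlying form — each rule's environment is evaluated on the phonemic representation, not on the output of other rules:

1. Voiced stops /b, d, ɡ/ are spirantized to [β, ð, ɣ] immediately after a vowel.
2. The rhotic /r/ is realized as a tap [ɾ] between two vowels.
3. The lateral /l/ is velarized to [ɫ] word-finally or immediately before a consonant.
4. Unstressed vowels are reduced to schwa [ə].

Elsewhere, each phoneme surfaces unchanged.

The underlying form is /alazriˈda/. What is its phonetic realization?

/a/ (word-initial): in an unstressed syllable, so rule 4 applies → [ə].
/l/ (between /a/ and /a/) is in the target of rule 3 but the environment (word-finally or immediately before a consonant) is not met → [l].
/a/ (between /l/ and /z/): in an unstressed syllable, so rule 4 applies → [ə].
/r/ (between /z/ and /i/) is in the target of rule 2 but the environment (between two vowels) is not met → [r].
/i/ (between /r/ and /d/) occurs in an unstressed syllable → [ə] by rule 4.
/d/ (between /i/ and /a/): immediately after a vowel, so rule 1 applies → [ð].
/a/ — word-final; rule 4 does not apply here → [a].

[ələzrəˈða]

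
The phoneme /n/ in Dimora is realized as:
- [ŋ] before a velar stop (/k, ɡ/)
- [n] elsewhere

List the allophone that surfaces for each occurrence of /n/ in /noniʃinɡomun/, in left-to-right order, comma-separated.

Occurrence 1 (position 1): no conditioning environment matches → elsewhere allophone [n].
Occurrence 2 (position 3): no conditioning environment matches → elsewhere allophone [n].
Occurrence 3 (position 7): before a velar stop → [ŋ].
Occurrence 4 (position 12): no conditioning environment matches → elsewhere allophone [n].

[n], [n], [ŋ], [n]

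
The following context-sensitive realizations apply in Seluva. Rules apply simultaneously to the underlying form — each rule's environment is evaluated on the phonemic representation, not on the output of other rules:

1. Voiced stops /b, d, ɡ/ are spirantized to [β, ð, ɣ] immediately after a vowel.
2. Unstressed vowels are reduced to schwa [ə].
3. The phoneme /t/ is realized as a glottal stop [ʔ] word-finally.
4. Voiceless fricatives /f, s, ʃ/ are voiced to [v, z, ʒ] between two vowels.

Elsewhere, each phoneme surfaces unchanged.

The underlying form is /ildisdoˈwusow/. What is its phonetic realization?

[əldəsdəˈwuzəw]

/i/ (word-initial) occurs in an unstressed syllable → [ə] by rule 2.
/l/ (between /i/ and /d/): no rule targets it → [l].
/d/ (between /l/ and /i/): rule 1 targets it, but not immediately after a vowel → unchanged [d].
/i/ (between /d/ and /s/): in an unstressed syllable, so rule 2 applies → [ə].
/s/ — between /i/ and /d/; rule 4 does not apply here → [s].
/d/ (between /s/ and /o/) is in the target of rule 1 but the environment (immediately after a vowel) is not met → [d].
Rule 2 applies to /o/ (between /d/ and /w/: in an unstressed syllable) → [ə].
/w/ stays [w].
/u/ (between /w/ and /s/) fails the environment for rule 2, so it stays [u].
/s/ (between /u/ and /o/): between two vowels, so rule 4 applies → [z].
/o/ (between /s/ and /w/): in an unstressed syllable, so rule 2 applies → [ə].
/w/ (word-final): no rule targets it → [w].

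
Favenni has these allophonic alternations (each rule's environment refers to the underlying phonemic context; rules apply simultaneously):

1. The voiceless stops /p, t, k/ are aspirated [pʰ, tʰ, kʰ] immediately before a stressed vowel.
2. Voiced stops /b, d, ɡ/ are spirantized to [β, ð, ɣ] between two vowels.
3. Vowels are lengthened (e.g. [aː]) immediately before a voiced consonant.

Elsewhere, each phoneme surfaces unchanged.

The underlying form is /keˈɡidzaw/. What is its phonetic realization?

[keːˈɣiːdzaːw]

/k/ (word-initial) is in the target of rule 1 but the environment (immediately before a stressed vowel) is not met → [k].
/e/ (between /k/ and /ɡ/) occurs before a voiced consonant → [eː] by rule 3.
/ɡ/ (between /e/ and /i/) occurs between two vowels → [ɣ] by rule 2.
Rule 3 applies to /i/ (between /ɡ/ and /d/: before a voiced consonant) → [iː].
/d/ (between /i/ and /z/) fails the environment for rule 2, so it stays [d].
/z/ stays [z].
/a/ — between /z/ and /w/, before a voiced consonant — surfaces as [aː] (rule 3).
/w/ — not in any rule's target class → [w].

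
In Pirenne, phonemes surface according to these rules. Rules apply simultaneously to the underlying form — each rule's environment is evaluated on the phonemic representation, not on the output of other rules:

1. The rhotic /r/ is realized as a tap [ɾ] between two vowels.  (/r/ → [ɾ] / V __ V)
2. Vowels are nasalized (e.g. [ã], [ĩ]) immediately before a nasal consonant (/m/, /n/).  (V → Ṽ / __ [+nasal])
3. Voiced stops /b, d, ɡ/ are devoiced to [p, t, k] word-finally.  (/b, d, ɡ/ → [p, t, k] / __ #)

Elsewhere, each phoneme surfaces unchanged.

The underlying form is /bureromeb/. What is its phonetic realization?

/b/ (word-initial): rule 3 targets it, but not word-finally → unchanged [b].
/u/ (between /b/ and /r/) is in the target of rule 2 but the environment (before a nasal consonant) is not met → [u].
/r/ (between /u/ and /e/): between two vowels, so rule 1 applies → [ɾ].
/e/ (between /r/ and /r/) is in the target of rule 2 but the environment (before a nasal consonant) is not met → [e].
/r/ (between /e/ and /o/) occurs between two vowels → [ɾ] by rule 1.
/o/ meets the environment for rule 2 (before a nasal consonant) → [õ].
/m/ stays [m].
/e/ (between /m/ and /b/) is in the target of rule 2 but the environment (before a nasal consonant) is not met → [e].
/b/ meets the environment for rule 3 (word-finally) → [p].

[buɾeɾõmep]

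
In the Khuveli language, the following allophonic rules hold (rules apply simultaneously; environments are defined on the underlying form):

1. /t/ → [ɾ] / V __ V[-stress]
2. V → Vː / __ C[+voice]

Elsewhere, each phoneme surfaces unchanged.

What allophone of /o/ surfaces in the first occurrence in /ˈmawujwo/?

/o/ — word-final; rule 2 does not apply here → [o].

[o]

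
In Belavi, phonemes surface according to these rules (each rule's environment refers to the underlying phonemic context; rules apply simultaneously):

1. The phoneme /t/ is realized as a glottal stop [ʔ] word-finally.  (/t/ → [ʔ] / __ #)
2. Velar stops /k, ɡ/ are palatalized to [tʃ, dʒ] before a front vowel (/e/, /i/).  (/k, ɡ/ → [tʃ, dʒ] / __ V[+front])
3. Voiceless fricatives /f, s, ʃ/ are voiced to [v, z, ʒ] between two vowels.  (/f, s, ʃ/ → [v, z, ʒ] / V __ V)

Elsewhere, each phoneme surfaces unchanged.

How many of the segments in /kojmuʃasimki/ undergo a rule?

3

Segments that undergo a rule: /ʃ/ → [ʒ] (rule 3); /s/ → [z] (rule 3); /k/ → [tʃ] (rule 2).
All other segments surface unchanged.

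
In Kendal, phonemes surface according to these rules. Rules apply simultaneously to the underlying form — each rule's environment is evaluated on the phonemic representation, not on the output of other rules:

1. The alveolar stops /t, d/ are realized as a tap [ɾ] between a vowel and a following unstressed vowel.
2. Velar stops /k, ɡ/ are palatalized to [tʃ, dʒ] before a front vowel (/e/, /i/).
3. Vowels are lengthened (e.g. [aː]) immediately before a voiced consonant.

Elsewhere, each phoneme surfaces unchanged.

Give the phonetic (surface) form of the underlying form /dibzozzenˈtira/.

[diːbzoːzzeːnˈtiːra]

/d/ (word-initial) is in the target of rule 1 but the environment (between a vowel and a following unstressed vowel) is not met → [d].
/i/ (between /d/ and /b/): before a voiced consonant, so rule 3 applies → [iː].
/o/ meets the environment for rule 3 (before a voiced consonant) → [oː].
/e/ — between /z/ and /n/, before a voiced consonant — surfaces as [eː] (rule 3).
/t/ — between /n/ and /i/; rule 1 does not apply here → [t].
Rule 3 applies to /i/ (between /t/ and /r/: before a voiced consonant) → [iː].
/a/ (word-final) fails the environment for rule 3, so it stays [a].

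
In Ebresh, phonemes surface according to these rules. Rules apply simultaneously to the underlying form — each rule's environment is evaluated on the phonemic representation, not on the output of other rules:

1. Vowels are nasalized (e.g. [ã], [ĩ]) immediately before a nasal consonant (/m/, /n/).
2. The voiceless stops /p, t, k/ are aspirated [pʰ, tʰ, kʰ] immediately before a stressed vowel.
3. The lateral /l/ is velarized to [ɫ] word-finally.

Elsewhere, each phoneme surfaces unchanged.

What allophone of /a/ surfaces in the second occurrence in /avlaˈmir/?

[ã]

/a/ (between /l/ and /m/): before a nasal consonant, so rule 1 applies → [ã].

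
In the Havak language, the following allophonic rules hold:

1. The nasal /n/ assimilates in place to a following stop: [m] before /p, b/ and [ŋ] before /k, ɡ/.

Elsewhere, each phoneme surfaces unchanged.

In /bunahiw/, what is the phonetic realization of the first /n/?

[n]

/n/ — between /u/ and /a/; rule 1 does not apply here → [n].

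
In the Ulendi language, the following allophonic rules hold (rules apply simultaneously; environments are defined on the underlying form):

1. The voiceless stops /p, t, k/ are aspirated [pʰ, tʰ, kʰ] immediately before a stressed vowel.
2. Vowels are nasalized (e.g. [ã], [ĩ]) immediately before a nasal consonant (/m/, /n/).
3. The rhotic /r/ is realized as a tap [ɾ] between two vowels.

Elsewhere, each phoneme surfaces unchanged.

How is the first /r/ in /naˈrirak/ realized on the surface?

[ɾ]

/r/ meets the environment for rule 3 (between two vowels) → [ɾ].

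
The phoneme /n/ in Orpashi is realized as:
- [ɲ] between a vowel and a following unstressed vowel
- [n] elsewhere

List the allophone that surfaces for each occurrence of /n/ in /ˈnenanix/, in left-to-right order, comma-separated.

Occurrence 1 (position 1): no conditioning environment matches → elsewhere allophone [n].
Occurrence 2 (position 3): between a vowel and a following unstressed vowel → [ɲ].
Occurrence 3 (position 5): between a vowel and a following unstressed vowel → [ɲ].

[n], [ɲ], [ɲ]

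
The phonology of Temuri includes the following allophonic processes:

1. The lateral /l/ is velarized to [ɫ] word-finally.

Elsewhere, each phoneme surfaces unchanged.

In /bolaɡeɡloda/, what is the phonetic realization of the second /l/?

[l]

/l/ — between /ɡ/ and /o/; rule 1 does not apply here → [l].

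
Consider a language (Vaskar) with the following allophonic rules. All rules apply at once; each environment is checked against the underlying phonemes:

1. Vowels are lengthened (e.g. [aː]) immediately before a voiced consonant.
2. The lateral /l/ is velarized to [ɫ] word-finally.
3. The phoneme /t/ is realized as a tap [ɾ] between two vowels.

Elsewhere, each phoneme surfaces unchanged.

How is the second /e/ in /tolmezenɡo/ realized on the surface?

/e/ (between /z/ and /n/) occurs before a voiced consonant → [eː] by rule 1.

[eː]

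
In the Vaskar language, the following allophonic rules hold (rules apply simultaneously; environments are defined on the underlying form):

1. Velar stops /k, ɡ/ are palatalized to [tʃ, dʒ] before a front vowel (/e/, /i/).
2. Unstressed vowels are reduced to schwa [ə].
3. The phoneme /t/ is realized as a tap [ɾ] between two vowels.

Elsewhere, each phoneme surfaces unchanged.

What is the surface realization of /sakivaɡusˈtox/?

[sətʃəvəɡəsˈtox]

/a/ — between /s/ and /k/, in an unstressed syllable — surfaces as [ə] (rule 2).
/k/ meets the environment for rule 1 (before a front vowel) → [tʃ].
/i/ — between /k/ and /v/, in an unstressed syllable — surfaces as [ə] (rule 2).
/a/ (between /v/ and /ɡ/): in an unstressed syllable, so rule 2 applies → [ə].
/ɡ/ (between /a/ and /u/) fails the environment for rule 1, so it stays [ɡ].
/u/ — between /ɡ/ and /s/, in an unstressed syllable — surfaces as [ə] (rule 2).
/t/ (between /s/ and /o/) is in the target of rule 3 but the environment (between two vowels) is not met → [t].
/o/ (between /t/ and /x/) fails the environment for rule 2, so it stays [o].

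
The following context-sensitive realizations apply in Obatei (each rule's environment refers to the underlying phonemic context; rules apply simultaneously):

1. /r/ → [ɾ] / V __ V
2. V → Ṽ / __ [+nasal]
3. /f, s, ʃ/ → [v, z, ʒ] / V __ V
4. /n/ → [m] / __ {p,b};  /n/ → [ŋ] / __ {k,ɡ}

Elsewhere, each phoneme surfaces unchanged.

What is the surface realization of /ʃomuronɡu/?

[ʃõmuɾõŋɡu]

/ʃ/ — word-initial; rule 3 does not apply here → [ʃ].
Rule 2 applies to /o/ (between /ʃ/ and /m/: before a nasal consonant) → [õ].
/m/ — not in any rule's target class → [m].
/u/ — between /m/ and /r/; rule 2 does not apply here → [u].
/r/ (between /u/ and /o/) occurs between two vowels → [ɾ] by rule 1.
/o/ (between /r/ and /n/): before a nasal consonant, so rule 2 applies → [õ].
Rule 4 applies to /n/ (between /o/ and /ɡ/: before a labial or velar stop) → [ŋ].
/ɡ/ stays [ɡ].
/u/ (word-final) fails the environment for rule 2, so it stays [u].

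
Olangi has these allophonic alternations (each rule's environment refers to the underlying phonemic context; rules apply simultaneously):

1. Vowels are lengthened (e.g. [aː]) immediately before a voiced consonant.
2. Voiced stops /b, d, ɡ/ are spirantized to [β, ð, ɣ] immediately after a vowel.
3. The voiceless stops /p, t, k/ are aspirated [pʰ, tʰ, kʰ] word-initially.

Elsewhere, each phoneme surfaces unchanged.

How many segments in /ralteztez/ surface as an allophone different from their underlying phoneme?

Segments that undergo a rule: /a/ → [aː] (rule 1); /e/ → [eː] (rule 1); /e/ → [eː] (rule 1).
All other segments surface unchanged.

3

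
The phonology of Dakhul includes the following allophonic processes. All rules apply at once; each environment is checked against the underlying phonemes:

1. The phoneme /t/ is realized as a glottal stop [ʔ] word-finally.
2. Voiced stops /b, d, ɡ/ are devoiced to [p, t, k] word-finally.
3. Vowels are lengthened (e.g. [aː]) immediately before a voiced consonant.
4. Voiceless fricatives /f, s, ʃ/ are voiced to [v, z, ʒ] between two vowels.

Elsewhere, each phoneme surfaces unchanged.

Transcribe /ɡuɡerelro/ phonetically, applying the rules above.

[ɡuːɡeːreːlro]

/ɡ/ (word-initial): rule 2 targets it, but not word-finally → unchanged [ɡ].
Rule 3 applies to /u/ (between /ɡ/ and /ɡ/: before a voiced consonant) → [uː].
/ɡ/ (between /u/ and /e/) is in the target of rule 2 but the environment (word-finally) is not met → [ɡ].
/e/ (between /ɡ/ and /r/): before a voiced consonant, so rule 3 applies → [eː].
/e/ (between /r/ and /l/) occurs before a voiced consonant → [eː] by rule 3.
/o/ (word-final) fails the environment for rule 3, so it stays [o].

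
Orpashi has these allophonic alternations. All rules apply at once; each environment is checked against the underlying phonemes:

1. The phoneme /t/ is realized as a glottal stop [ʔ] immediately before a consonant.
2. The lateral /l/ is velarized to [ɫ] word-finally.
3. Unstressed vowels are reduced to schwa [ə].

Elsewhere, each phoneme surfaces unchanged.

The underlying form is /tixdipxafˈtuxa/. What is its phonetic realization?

[təxdəpxəfˈtuxə]

/t/ (word-initial) fails the environment for rule 1, so it stays [t].
Rule 3 applies to /i/ (between /t/ and /x/: in an unstressed syllable) → [ə].
Rule 3 applies to /i/ (between /d/ and /p/: in an unstressed syllable) → [ə].
Rule 3 applies to /a/ (between /x/ and /f/: in an unstressed syllable) → [ə].
/t/ (between /f/ and /u/) fails the environment for rule 1, so it stays [t].
/u/ (between /t/ and /x/) is in the target of rule 3 but the environment (in an unstressed syllable) is not met → [u].
Rule 3 applies to /a/ (word-final: in an unstressed syllable) → [ə].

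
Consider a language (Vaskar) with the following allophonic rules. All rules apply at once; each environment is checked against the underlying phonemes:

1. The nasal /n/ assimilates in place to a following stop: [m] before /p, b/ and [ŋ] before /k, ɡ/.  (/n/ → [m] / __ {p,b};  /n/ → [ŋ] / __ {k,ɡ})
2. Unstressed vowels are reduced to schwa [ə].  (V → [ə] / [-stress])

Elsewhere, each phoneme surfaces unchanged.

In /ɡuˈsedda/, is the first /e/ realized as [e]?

/e/ (between /s/ and /d/) fails the environment for rule 2, so it stays [e].
The actual realization is [e], which matches [e].

Yes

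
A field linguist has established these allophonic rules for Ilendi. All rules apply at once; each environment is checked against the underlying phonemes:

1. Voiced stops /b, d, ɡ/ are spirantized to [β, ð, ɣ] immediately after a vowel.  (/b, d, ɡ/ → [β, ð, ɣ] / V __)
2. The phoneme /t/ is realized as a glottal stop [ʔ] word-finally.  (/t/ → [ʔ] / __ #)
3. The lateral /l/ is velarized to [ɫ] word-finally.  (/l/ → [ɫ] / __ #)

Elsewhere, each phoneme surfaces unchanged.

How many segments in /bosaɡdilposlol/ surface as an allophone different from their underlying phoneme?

Segments that undergo a rule: /ɡ/ → [ɣ] (rule 1); /l/ → [ɫ] (rule 3).
All other segments surface unchanged.

2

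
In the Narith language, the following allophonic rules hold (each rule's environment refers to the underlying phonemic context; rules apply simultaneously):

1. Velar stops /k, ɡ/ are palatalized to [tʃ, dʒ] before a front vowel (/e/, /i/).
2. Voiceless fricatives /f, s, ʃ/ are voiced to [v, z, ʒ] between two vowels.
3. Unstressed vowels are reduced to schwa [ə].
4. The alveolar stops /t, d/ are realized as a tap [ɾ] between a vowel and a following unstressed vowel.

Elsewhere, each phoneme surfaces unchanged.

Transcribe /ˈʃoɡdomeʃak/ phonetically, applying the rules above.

/ʃ/ (word-initial): rule 2 targets it, but not between two vowels → unchanged [ʃ].
/o/ (between /ʃ/ and /ɡ/) fails the environment for rule 3, so it stays [o].
/ɡ/ — between /o/ and /d/; rule 1 does not apply here → [ɡ].
/d/ — between /ɡ/ and /o/; rule 4 does not apply here → [d].
/o/ (between /d/ and /m/) occurs in an unstressed syllable → [ə] by rule 3.
/e/ (between /m/ and /ʃ/): in an unstressed syllable, so rule 3 applies → [ə].
/ʃ/ (between /e/ and /a/): between two vowels, so rule 2 applies → [ʒ].
/a/ (between /ʃ/ and /k/): in an unstressed syllable, so rule 3 applies → [ə].
/k/ (word-final) is in the target of rule 1 but the environment (before a front vowel) is not met → [k].

[ˈʃoɡdəməʒək]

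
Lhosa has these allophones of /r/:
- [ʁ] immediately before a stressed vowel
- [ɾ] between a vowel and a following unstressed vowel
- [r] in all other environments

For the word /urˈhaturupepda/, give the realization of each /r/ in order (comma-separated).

[r], [ɾ]

Occurrence 1 (position 2): no conditioning environment matches → elsewhere allophone [r].
Occurrence 2 (position 7): between a vowel and a following unstressed vowel → [ɾ].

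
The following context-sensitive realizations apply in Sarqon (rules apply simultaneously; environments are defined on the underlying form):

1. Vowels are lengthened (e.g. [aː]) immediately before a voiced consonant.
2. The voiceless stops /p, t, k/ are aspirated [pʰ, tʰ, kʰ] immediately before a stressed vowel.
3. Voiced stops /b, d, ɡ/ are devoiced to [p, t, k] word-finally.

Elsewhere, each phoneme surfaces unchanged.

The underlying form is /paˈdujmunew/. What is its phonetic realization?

/p/ (word-initial) fails the environment for rule 2, so it stays [p].
/a/ (between /p/ and /d/): before a voiced consonant, so rule 1 applies → [aː].
/d/ (between /a/ and /u/): rule 3 targets it, but not word-finally → unchanged [d].
/u/ (between /d/ and /j/) occurs before a voiced consonant → [uː] by rule 1.
/j/ — not in any rule's target class → [j].
/m/ (between /j/ and /u/): no rule targets it → [m].
/u/ (between /m/ and /n/) occurs before a voiced consonant → [uː] by rule 1.
/n/ (between /u/ and /e/): no rule targets it → [n].
/e/ (between /n/ and /w/): before a voiced consonant, so rule 1 applies → [eː].
/w/ (word-final): no rule targets it → [w].

[paːˈduːjmuːneːw]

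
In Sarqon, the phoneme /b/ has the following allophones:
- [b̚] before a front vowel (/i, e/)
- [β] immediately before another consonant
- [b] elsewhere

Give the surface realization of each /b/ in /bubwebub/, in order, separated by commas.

[b], [β], [b], [b]

Occurrence 1 (position 1): no conditioning environment matches → elsewhere allophone [b].
Occurrence 2 (position 3): immediately before another consonant → [β].
Occurrence 3 (position 6): no conditioning environment matches → elsewhere allophone [b].
Occurrence 4 (position 8): no conditioning environment matches → elsewhere allophone [b].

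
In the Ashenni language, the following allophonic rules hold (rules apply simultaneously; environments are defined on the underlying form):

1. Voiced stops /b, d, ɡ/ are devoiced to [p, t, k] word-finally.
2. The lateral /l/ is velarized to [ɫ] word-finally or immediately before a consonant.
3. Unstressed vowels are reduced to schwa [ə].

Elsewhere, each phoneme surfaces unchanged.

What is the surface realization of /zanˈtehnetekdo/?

Rule 3 applies to /a/ (between /z/ and /n/: in an unstressed syllable) → [ə].
/e/ — between /t/ and /h/; rule 3 does not apply here → [e].
/e/ meets the environment for rule 3 (in an unstressed syllable) → [ə].
/e/ (between /t/ and /k/): in an unstressed syllable, so rule 3 applies → [ə].
/d/ (between /k/ and /o/) is in the target of rule 1 but the environment (word-finally) is not met → [d].
/o/ meets the environment for rule 3 (in an unstressed syllable) → [ə].

[zənˈtehnətəkdə]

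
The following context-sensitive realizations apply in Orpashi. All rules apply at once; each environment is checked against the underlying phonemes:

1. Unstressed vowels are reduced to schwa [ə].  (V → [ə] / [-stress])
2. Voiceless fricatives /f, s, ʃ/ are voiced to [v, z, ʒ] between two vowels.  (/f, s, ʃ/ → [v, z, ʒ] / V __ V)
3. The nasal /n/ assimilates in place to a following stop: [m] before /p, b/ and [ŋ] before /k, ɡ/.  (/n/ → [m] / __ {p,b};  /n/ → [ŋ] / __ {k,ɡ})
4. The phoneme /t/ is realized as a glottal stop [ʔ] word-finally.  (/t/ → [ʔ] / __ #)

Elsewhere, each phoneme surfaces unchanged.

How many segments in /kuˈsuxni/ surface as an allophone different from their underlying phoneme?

Segments that undergo a rule: /u/ → [ə] (rule 1); /s/ → [z] (rule 2); /i/ → [ə] (rule 1).
All other segments surface unchanged.

3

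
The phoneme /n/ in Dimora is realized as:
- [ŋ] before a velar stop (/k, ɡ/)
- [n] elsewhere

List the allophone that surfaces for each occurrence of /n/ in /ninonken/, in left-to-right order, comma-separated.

[n], [n], [ŋ], [n]

Occurrence 1 (position 1): no conditioning environment matches → elsewhere allophone [n].
Occurrence 2 (position 3): no conditioning environment matches → elsewhere allophone [n].
Occurrence 3 (position 5): before a velar stop → [ŋ].
Occurrence 4 (position 8): no conditioning environment matches → elsewhere allophone [n].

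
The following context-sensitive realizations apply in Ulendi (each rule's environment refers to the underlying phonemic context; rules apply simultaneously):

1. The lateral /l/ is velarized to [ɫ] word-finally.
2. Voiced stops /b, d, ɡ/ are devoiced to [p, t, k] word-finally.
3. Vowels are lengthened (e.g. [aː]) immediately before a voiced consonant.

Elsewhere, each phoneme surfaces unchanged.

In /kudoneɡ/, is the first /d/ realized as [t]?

No

/d/ (between /u/ and /o/) is in the target of rule 2 but the environment (word-finally) is not met → [d].
The actual realization is [d], not [t].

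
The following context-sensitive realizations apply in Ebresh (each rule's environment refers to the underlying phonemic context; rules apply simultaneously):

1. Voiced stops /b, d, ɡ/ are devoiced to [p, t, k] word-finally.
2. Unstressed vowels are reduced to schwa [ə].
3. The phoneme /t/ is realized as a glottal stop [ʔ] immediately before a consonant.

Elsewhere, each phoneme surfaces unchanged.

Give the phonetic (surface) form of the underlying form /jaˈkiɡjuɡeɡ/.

Rule 2 applies to /a/ (between /j/ and /k/: in an unstressed syllable) → [ə].
/i/ (between /k/ and /ɡ/) fails the environment for rule 2, so it stays [i].
/ɡ/ (between /i/ and /j/): rule 1 targets it, but not word-finally → unchanged [ɡ].
Rule 2 applies to /u/ (between /j/ and /ɡ/: in an unstressed syllable) → [ə].
/ɡ/ — between /u/ and /e/; rule 1 does not apply here → [ɡ].
/e/ (between /ɡ/ and /ɡ/) occurs in an unstressed syllable → [ə] by rule 2.
/ɡ/ (word-final): word-finally, so rule 1 applies → [k].

[jəˈkiɡjəɡək]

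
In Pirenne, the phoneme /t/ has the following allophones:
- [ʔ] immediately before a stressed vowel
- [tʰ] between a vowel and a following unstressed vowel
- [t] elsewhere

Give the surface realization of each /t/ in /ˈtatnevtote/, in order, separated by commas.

[ʔ], [t], [t], [tʰ]

Occurrence 1 (position 1): immediately before a stressed vowel → [ʔ].
Occurrence 2 (position 3): no conditioning environment matches → elsewhere allophone [t].
Occurrence 3 (position 7): no conditioning environment matches → elsewhere allophone [t].
Occurrence 4 (position 9): between a vowel and a following unstressed vowel → [tʰ].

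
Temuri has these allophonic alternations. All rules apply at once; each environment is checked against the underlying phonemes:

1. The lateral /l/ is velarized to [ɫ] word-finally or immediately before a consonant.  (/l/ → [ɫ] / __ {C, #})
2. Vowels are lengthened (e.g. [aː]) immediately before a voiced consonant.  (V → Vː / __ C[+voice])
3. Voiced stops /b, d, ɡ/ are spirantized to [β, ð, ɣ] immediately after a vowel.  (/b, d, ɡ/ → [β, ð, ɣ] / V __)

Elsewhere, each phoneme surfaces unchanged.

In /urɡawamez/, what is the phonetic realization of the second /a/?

[aː]

/a/ (between /w/ and /m/): before a voiced consonant, so rule 2 applies → [aː].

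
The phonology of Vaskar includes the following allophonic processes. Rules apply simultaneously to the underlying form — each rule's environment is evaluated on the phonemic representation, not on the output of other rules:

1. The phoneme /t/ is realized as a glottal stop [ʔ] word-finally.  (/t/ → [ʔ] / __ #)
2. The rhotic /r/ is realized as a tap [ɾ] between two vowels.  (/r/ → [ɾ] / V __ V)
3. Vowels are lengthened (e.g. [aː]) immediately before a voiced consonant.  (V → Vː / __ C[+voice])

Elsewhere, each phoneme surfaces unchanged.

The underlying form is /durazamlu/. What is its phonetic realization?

[duːɾaːzaːmlu]

/d/ (word-initial) is unaffected → [d].
Rule 3 applies to /u/ (between /d/ and /r/: before a voiced consonant) → [uː].
/r/ (between /u/ and /a/) occurs between two vowels → [ɾ] by rule 2.
/a/ meets the environment for rule 3 (before a voiced consonant) → [aː].
/z/ — not in any rule's target class → [z].
Rule 3 applies to /a/ (between /z/ and /m/: before a voiced consonant) → [aː].
/m/ (between /a/ and /l/) is unaffected → [m].
/l/ (between /m/ and /u/): no rule targets it → [l].
/u/ (word-final) fails the environment for rule 3, so it stays [u].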